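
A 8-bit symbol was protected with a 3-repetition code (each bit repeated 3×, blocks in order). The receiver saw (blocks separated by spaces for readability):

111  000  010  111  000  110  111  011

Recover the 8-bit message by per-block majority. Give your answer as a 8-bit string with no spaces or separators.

Block 1 (111): 3 ones → 1
Block 2 (000): 0 ones → 0
Block 3 (010): 1 one → 0
Block 4 (111): 3 ones → 1
Block 5 (000): 0 ones → 0
Block 6 (110): 2 ones → 1
Block 7 (111): 3 ones → 1
Block 8 (011): 2 ones → 1

10010111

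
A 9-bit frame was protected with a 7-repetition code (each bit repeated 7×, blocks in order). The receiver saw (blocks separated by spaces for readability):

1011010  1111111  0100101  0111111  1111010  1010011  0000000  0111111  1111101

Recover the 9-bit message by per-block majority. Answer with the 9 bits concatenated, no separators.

110111011

Block 1 (1011010): 4 ones → 1
Block 2 (1111111): 7 ones → 1
Block 3 (0100101): 3 ones → 0
Block 4 (0111111): 6 ones → 1
Block 5 (1111010): 5 ones → 1
Block 6 (1010011): 4 ones → 1
Block 7 (0000000): 0 ones → 0
Block 8 (0111111): 6 ones → 1
Block 9 (1111101): 6 ones → 1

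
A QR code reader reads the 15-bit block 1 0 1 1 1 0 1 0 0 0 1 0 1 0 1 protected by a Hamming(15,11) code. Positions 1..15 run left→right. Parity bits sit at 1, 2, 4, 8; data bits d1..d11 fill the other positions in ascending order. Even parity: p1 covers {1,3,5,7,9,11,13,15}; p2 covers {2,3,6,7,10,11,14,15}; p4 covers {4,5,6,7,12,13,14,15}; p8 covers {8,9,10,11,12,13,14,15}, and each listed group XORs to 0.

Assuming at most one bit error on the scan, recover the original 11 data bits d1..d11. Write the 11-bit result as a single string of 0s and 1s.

11010010001

s1 (pos 1,3,5,7,9,11,13,15): 1⊕1⊕1⊕1⊕0⊕1⊕1⊕1 = 1
s2 (pos 2,3,6,7,10,11,14,15): 0⊕1⊕0⊕1⊕0⊕1⊕0⊕1 = 0
s4 (pos 4,5,6,7,12,13,14,15): 1⊕1⊕0⊕1⊕0⊕1⊕0⊕1 = 1
s8 (pos 8,9,10,11,12,13,14,15): 0⊕0⊕0⊕1⊕0⊕1⊕0⊕1 = 1
Syndrome s8…s1 = 1101 → error at position 13.
Flip position 13: 101110100010101 → 101110100010001
Read data bits from positions 3,5,6,7,9,10,11,12,13,14,15: 11010010001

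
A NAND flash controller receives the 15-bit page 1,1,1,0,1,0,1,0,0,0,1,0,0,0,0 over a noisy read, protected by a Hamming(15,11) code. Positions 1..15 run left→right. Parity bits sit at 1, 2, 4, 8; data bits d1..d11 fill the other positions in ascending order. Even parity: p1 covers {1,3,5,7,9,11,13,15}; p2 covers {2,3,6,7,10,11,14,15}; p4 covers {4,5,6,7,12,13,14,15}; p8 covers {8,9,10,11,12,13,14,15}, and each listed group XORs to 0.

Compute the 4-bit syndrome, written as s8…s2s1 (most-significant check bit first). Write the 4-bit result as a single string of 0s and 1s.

s1 (pos 1,3,5,7,9,11,13,15): 1⊕1⊕1⊕1⊕0⊕1⊕0⊕0 = 1
s2 (pos 2,3,6,7,10,11,14,15): 1⊕1⊕0⊕1⊕0⊕1⊕0⊕0 = 0
s4 (pos 4,5,6,7,12,13,14,15): 0⊕1⊕0⊕1⊕0⊕0⊕0⊕0 = 0
s8 (pos 8,9,10,11,12,13,14,15): 0⊕0⊕0⊕1⊕0⊕0⊕0⊕0 = 1
Syndrome s8…s1 = 1001 → error at position 9.

1001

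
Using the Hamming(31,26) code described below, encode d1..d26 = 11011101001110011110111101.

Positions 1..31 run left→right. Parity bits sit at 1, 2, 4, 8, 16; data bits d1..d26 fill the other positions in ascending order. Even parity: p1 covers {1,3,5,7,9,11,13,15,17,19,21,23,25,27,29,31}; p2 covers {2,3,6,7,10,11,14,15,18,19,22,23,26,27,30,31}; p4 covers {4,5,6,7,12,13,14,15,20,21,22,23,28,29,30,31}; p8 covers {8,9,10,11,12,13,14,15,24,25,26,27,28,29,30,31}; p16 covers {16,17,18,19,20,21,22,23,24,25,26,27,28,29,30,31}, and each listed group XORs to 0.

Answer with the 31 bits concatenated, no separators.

Place data at non-parity positions: p1 p2 1 p4 1 0 1 p8 1 1 0 1 0 0 1 p16 1 1 0 0 1 1 1 1 0 1 1 1 1 0 1
p1 (pos 1,3,5,7,9,11,13,15,17,19,21,23,25,27,29,31): XOR of data positions = 1⊕1⊕1⊕1⊕0⊕0⊕1⊕1⊕0⊕1⊕1⊕0⊕1⊕1⊕1 = 1
p2 (pos 2,3,6,7,10,11,14,15,18,19,22,23,26,27,30,31): XOR of data positions = 1⊕0⊕1⊕1⊕0⊕0⊕1⊕1⊕0⊕1⊕1⊕1⊕1⊕0⊕1 = 0
p4 (pos 4,5,6,7,12,13,14,15,20,21,22,23,28,29,30,31): XOR of data positions = 1⊕0⊕1⊕1⊕0⊕0⊕1⊕0⊕1⊕1⊕1⊕1⊕1⊕0⊕1 = 0
p8 (pos 8,9,10,11,12,13,14,15,24,25,26,27,28,29,30,31): XOR of data positions = 1⊕1⊕0⊕1⊕0⊕0⊕1⊕1⊕0⊕1⊕1⊕1⊕1⊕0⊕1 = 0
p16 (pos 16,17,18,19,20,21,22,23,24,25,26,27,28,29,30,31): XOR of data positions = 1⊕1⊕0⊕0⊕1⊕1⊕1⊕1⊕0⊕1⊕1⊕1⊕1⊕0⊕1 = 1
Codeword: 1010101011010011110011110111101

1010101011010011110011110111101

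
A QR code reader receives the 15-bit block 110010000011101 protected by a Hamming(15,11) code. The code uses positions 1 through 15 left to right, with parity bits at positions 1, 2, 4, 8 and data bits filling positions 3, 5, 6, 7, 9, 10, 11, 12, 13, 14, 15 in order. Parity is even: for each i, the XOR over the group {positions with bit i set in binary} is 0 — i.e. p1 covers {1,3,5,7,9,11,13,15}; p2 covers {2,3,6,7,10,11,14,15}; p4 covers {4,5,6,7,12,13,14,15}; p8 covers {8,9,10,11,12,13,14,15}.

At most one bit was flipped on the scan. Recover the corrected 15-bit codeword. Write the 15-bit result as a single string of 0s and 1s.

111010000011101

s1 (pos 1,3,5,7,9,11,13,15): 1⊕0⊕1⊕0⊕0⊕1⊕1⊕1 = 1
s2 (pos 2,3,6,7,10,11,14,15): 1⊕0⊕0⊕0⊕0⊕1⊕0⊕1 = 1
s4 (pos 4,5,6,7,12,13,14,15): 0⊕1⊕0⊕0⊕1⊕1⊕0⊕1 = 0
s8 (pos 8,9,10,11,12,13,14,15): 0⊕0⊕0⊕1⊕1⊕1⊕0⊕1 = 0
Syndrome s8…s1 = 0011 → error at position 3.
Flip position 3: 110010000011101 → 111010000011101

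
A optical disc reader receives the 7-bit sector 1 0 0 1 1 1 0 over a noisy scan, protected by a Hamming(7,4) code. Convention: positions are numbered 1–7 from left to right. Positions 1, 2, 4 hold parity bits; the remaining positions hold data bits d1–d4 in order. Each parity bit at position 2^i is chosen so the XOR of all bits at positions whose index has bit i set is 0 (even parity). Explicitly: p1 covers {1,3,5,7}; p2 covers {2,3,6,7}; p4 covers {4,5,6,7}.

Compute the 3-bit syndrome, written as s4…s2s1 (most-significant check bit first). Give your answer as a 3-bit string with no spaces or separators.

s1 (pos 1,3,5,7): 1⊕0⊕1⊕0 = 0
s2 (pos 2,3,6,7): 0⊕0⊕1⊕0 = 1
s4 (pos 4,5,6,7): 1⊕1⊕1⊕0 = 1
Syndrome s4…s1 = 110 → error at position 6.

110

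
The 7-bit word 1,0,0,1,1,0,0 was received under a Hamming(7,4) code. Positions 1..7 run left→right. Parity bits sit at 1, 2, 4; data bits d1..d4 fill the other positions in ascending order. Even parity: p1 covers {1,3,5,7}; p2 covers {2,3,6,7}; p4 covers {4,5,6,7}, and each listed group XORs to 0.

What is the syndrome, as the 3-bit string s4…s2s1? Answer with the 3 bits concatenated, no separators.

000

s1 (pos 1,3,5,7): 1⊕0⊕1⊕0 = 0
s2 (pos 2,3,6,7): 0⊕0⊕0⊕0 = 0
s4 (pos 4,5,6,7): 1⊕1⊕0⊕0 = 0
Syndrome s4…s1 = 000 → no error.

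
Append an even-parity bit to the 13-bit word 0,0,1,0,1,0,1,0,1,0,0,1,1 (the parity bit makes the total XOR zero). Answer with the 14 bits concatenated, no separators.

XOR of the 13 data bits: 0⊕0⊕1⊕0⊕1⊕0⊕1⊕0⊕1⊕0⊕0⊕1⊕1 = 0
Parity bit = 0 (so all 14 bits XOR to 0).

00101010100110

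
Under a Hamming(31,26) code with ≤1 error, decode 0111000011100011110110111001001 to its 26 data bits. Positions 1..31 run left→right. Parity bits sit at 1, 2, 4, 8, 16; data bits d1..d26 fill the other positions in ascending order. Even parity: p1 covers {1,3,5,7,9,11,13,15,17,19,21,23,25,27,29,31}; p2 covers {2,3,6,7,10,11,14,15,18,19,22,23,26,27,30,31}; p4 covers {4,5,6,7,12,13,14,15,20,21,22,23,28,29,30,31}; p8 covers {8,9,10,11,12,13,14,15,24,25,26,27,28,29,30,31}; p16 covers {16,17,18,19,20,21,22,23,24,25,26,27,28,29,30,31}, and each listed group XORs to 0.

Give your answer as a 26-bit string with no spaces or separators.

s1 (pos 1,3,5,7,9,11,13,15,17,19,21,23,25,27,29,31): 0⊕1⊕0⊕0⊕1⊕1⊕0⊕1⊕1⊕0⊕1⊕1⊕1⊕0⊕0⊕1 = 1
s2 (pos 2,3,6,7,10,11,14,15,18,19,22,23,26,27,30,31): 1⊕1⊕0⊕0⊕1⊕1⊕0⊕1⊕1⊕0⊕0⊕1⊕0⊕0⊕0⊕1 = 0
s4 (pos 4,5,6,7,12,13,14,15,20,21,22,23,28,29,30,31): 1⊕0⊕0⊕0⊕0⊕0⊕0⊕1⊕1⊕1⊕0⊕1⊕1⊕0⊕0⊕1 = 1
s8 (pos 8,9,10,11,12,13,14,15,24,25,26,27,28,29,30,31): 0⊕1⊕1⊕1⊕0⊕0⊕0⊕1⊕1⊕1⊕0⊕0⊕1⊕0⊕0⊕1 = 0
s16 (pos 16,17,18,19,20,21,22,23,24,25,26,27,28,29,30,31): 1⊕1⊕1⊕0⊕1⊕1⊕0⊕1⊕1⊕1⊕0⊕0⊕1⊕0⊕0⊕1 = 0
Syndrome s16…s1 = 00101 → error at position 5.
Flip position 5: 0111000011100011110110111001001 → 0111100011100011110110111001001
Read data bits from positions 3,5,6,7,9,10,11,12,13,14,15,17,18,19,20,21,22,23,24,25,26,27,28,29,30,31: 11001110001110110111001001

11001110001110110111001001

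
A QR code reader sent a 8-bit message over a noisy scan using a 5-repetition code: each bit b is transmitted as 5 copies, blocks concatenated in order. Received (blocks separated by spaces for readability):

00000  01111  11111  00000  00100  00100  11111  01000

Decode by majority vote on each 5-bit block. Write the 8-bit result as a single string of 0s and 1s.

01100010

Block 1 (00000): 0 ones → 0
Block 2 (01111): 4 ones → 1
Block 3 (11111): 5 ones → 1
Block 4 (00000): 0 ones → 0
Block 5 (00100): 1 one → 0
Block 6 (00100): 1 one → 0
Block 7 (11111): 5 ones → 1
Block 8 (01000): 1 one → 0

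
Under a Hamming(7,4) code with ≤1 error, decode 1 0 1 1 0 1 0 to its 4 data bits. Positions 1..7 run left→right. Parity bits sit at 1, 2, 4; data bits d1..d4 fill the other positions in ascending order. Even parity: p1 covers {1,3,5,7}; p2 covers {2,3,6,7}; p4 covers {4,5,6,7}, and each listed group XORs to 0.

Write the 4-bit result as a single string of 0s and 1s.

1010

s1 (pos 1,3,5,7): 1⊕1⊕0⊕0 = 0
s2 (pos 2,3,6,7): 0⊕1⊕1⊕0 = 0
s4 (pos 4,5,6,7): 1⊕0⊕1⊕0 = 0
Syndrome s4…s1 = 000 → no error.
Read data bits from positions 3,5,6,7: 1010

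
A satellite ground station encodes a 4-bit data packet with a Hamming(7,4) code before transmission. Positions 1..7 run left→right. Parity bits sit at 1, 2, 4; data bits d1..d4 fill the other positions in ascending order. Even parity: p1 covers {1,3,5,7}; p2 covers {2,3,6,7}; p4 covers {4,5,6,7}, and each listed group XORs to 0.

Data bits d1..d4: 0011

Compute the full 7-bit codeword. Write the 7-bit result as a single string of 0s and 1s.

1000011

Place data at non-parity positions: p1 p2 0 p4 0 1 1
p1 (pos 1,3,5,7): XOR of data positions = 0⊕0⊕1 = 1
p2 (pos 2,3,6,7): XOR of data positions = 0⊕1⊕1 = 0
p4 (pos 4,5,6,7): XOR of data positions = 0⊕1⊕1 = 0
Codeword: 1000011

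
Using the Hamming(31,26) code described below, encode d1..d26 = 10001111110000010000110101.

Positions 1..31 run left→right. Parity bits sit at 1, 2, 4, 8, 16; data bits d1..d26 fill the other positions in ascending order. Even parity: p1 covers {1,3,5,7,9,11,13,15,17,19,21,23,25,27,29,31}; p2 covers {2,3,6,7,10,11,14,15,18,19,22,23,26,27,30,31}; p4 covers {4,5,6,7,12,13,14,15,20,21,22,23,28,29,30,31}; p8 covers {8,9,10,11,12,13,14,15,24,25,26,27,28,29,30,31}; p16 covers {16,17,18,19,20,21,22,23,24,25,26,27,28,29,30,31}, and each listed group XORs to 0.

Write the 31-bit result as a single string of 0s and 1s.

Place data at non-parity positions: p1 p2 1 p4 0 0 0 p8 1 1 1 1 1 1 0 p16 0 0 0 0 1 0 0 0 0 1 1 0 1 0 1
p1 (pos 1,3,5,7,9,11,13,15,17,19,21,23,25,27,29,31): XOR of data positions = 1⊕0⊕0⊕1⊕1⊕1⊕0⊕0⊕0⊕1⊕0⊕0⊕1⊕1⊕1 = 0
p2 (pos 2,3,6,7,10,11,14,15,18,19,22,23,26,27,30,31): XOR of data positions = 1⊕0⊕0⊕1⊕1⊕1⊕0⊕0⊕0⊕0⊕0⊕1⊕1⊕0⊕1 = 1
p4 (pos 4,5,6,7,12,13,14,15,20,21,22,23,28,29,30,31): XOR of data positions = 0⊕0⊕0⊕1⊕1⊕1⊕0⊕0⊕1⊕0⊕0⊕0⊕1⊕0⊕1 = 0
p8 (pos 8,9,10,11,12,13,14,15,24,25,26,27,28,29,30,31): XOR of data positions = 1⊕1⊕1⊕1⊕1⊕1⊕0⊕0⊕0⊕1⊕1⊕0⊕1⊕0⊕1 = 0
p16 (pos 16,17,18,19,20,21,22,23,24,25,26,27,28,29,30,31): XOR of data positions = 0⊕0⊕0⊕0⊕1⊕0⊕0⊕0⊕0⊕1⊕1⊕0⊕1⊕0⊕1 = 1
Codeword: 0110000011111101000010000110101

0110000011111101000010000110101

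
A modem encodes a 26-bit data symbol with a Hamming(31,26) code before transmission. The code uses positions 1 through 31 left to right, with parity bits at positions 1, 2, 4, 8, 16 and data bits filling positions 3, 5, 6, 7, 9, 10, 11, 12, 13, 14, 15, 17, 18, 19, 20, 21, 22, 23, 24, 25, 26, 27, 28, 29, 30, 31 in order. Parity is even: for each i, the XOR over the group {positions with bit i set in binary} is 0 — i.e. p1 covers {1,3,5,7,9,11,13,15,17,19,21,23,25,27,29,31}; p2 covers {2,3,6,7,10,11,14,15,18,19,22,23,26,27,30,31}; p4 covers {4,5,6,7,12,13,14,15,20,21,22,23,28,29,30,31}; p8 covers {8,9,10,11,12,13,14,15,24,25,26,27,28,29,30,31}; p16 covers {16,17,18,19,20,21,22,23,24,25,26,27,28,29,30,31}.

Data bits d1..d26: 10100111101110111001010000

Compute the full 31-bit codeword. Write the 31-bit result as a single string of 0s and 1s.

Place data at non-parity positions: p1 p2 1 p4 0 1 0 p8 0 1 1 1 1 0 1 p16 1 1 0 1 1 1 0 0 1 0 1 0 0 0 0
p1 (pos 1,3,5,7,9,11,13,15,17,19,21,23,25,27,29,31): XOR of data positions = 1⊕0⊕0⊕0⊕1⊕1⊕1⊕1⊕0⊕1⊕0⊕1⊕1⊕0⊕0 = 0
p2 (pos 2,3,6,7,10,11,14,15,18,19,22,23,26,27,30,31): XOR of data positions = 1⊕1⊕0⊕1⊕1⊕0⊕1⊕1⊕0⊕1⊕0⊕0⊕1⊕0⊕0 = 0
p4 (pos 4,5,6,7,12,13,14,15,20,21,22,23,28,29,30,31): XOR of data positions = 0⊕1⊕0⊕1⊕1⊕0⊕1⊕1⊕1⊕1⊕0⊕0⊕0⊕0⊕0 = 1
p8 (pos 8,9,10,11,12,13,14,15,24,25,26,27,28,29,30,31): XOR of data positions = 0⊕1⊕1⊕1⊕1⊕0⊕1⊕0⊕1⊕0⊕1⊕0⊕0⊕0⊕0 = 1
p16 (pos 16,17,18,19,20,21,22,23,24,25,26,27,28,29,30,31): XOR of data positions = 1⊕1⊕0⊕1⊕1⊕1⊕0⊕0⊕1⊕0⊕1⊕0⊕0⊕0⊕0 = 1
Codeword: 0011010101111011110111001010000

0011010101111011110111001010000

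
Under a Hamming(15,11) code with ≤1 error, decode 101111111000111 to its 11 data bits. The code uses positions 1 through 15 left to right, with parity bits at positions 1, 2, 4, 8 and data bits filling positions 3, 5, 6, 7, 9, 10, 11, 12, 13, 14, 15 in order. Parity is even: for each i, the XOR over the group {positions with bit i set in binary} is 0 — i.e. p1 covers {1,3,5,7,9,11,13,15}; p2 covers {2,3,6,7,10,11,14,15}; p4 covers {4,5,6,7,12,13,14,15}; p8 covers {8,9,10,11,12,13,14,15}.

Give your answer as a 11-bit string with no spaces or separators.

11111000110

s1 (pos 1,3,5,7,9,11,13,15): 1⊕1⊕1⊕1⊕1⊕0⊕1⊕1 = 1
s2 (pos 2,3,6,7,10,11,14,15): 0⊕1⊕1⊕1⊕0⊕0⊕1⊕1 = 1
s4 (pos 4,5,6,7,12,13,14,15): 1⊕1⊕1⊕1⊕0⊕1⊕1⊕1 = 1
s8 (pos 8,9,10,11,12,13,14,15): 1⊕1⊕0⊕0⊕0⊕1⊕1⊕1 = 1
Syndrome s8…s1 = 1111 → error at position 15.
Flip position 15: 101111111000111 → 101111111000110
Read data bits from positions 3,5,6,7,9,10,11,12,13,14,15: 11111000110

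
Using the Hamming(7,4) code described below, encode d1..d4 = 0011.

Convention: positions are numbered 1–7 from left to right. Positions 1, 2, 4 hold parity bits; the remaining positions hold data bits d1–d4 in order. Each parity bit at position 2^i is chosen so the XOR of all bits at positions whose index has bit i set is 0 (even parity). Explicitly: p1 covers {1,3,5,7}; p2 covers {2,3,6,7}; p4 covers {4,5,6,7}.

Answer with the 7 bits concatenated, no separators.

1000011

Place data at non-parity positions: p1 p2 0 p4 0 1 1
p1 (pos 1,3,5,7): XOR of data positions = 0⊕0⊕1 = 1
p2 (pos 2,3,6,7): XOR of data positions = 0⊕1⊕1 = 0
p4 (pos 4,5,6,7): XOR of data positions = 0⊕1⊕1 = 0
Codeword: 1000011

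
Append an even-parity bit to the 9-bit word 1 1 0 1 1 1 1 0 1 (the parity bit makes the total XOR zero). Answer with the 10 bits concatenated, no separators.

XOR of the 9 data bits: 1⊕1⊕0⊕1⊕1⊕1⊕1⊕0⊕1 = 1
Parity bit = 1 (so all 10 bits XOR to 0).

1101111011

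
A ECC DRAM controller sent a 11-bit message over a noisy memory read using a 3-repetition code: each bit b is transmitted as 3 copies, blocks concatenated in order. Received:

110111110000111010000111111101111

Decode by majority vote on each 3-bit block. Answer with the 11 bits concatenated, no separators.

11101001111

Block 1 (110): 2 ones → 1
Block 2 (111): 3 ones → 1
Block 3 (110): 2 ones → 1
Block 4 (000): 0 ones → 0
Block 5 (111): 3 ones → 1
Block 6 (010): 1 one → 0
Block 7 (000): 0 ones → 0
Block 8 (111): 3 ones → 1
Block 9 (111): 3 ones → 1
Block 10 (101): 2 ones → 1
Block 11 (111): 3 ones → 1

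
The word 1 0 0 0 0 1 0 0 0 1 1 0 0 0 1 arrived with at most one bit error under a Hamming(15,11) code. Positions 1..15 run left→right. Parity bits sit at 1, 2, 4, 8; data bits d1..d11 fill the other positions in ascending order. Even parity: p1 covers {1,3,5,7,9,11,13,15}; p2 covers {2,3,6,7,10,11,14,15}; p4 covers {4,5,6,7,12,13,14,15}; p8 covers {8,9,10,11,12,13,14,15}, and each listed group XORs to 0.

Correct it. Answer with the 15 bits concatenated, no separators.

s1 (pos 1,3,5,7,9,11,13,15): 1⊕0⊕0⊕0⊕0⊕1⊕0⊕1 = 1
s2 (pos 2,3,6,7,10,11,14,15): 0⊕0⊕1⊕0⊕1⊕1⊕0⊕1 = 0
s4 (pos 4,5,6,7,12,13,14,15): 0⊕0⊕1⊕0⊕0⊕0⊕0⊕1 = 0
s8 (pos 8,9,10,11,12,13,14,15): 0⊕0⊕1⊕1⊕0⊕0⊕0⊕1 = 1
Syndrome s8…s1 = 1001 → error at position 9.
Flip position 9: 100001000110001 → 100001001110001

100001001110001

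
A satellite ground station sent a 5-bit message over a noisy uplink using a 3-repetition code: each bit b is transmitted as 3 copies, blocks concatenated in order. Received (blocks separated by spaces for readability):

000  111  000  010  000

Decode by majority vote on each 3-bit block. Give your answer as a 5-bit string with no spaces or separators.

01000

Block 1 (000): 0 ones → 0
Block 2 (111): 3 ones → 1
Block 3 (000): 0 ones → 0
Block 4 (010): 1 one → 0
Block 5 (000): 0 ones → 0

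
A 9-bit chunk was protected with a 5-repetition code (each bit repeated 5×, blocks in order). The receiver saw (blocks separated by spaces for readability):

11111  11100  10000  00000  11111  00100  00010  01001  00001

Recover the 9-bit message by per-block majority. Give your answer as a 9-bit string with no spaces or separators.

110010000

Block 1 (11111): 5 ones → 1
Block 2 (11100): 3 ones → 1
Block 3 (10000): 1 one → 0
Block 4 (00000): 0 ones → 0
Block 5 (11111): 5 ones → 1
Block 6 (00100): 1 one → 0
Block 7 (00010): 1 one → 0
Block 8 (01001): 2 ones → 0
Block 9 (00001): 1 one → 0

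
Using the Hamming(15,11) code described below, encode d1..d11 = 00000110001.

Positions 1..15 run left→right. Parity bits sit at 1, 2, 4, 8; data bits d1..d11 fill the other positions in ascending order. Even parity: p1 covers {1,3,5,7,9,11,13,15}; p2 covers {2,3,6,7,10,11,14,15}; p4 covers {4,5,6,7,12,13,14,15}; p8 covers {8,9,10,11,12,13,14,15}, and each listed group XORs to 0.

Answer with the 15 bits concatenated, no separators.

Place data at non-parity positions: p1 p2 0 p4 0 0 0 p8 0 1 1 0 0 0 1
p1 (pos 1,3,5,7,9,11,13,15): XOR of data positions = 0⊕0⊕0⊕0⊕1⊕0⊕1 = 0
p2 (pos 2,3,6,7,10,11,14,15): XOR of data positions = 0⊕0⊕0⊕1⊕1⊕0⊕1 = 1
p4 (pos 4,5,6,7,12,13,14,15): XOR of data positions = 0⊕0⊕0⊕0⊕0⊕0⊕1 = 1
p8 (pos 8,9,10,11,12,13,14,15): XOR of data positions = 0⊕1⊕1⊕0⊕0⊕0⊕1 = 1
Codeword: 010100010110001

010100010110001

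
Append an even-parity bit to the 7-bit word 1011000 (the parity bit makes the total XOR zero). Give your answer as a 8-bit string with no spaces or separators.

XOR of the 7 data bits: 1⊕0⊕1⊕1⊕0⊕0⊕0 = 1
Parity bit = 1 (so all 8 bits XOR to 0).

10110001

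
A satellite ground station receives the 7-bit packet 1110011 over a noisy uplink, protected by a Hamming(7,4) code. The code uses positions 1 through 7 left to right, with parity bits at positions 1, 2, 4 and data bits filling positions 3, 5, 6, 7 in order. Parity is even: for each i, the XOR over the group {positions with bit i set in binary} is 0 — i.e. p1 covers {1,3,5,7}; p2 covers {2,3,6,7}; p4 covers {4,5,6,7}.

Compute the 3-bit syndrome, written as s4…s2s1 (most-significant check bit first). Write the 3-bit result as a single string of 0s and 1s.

001

s1 (pos 1,3,5,7): 1⊕1⊕0⊕1 = 1
s2 (pos 2,3,6,7): 1⊕1⊕1⊕1 = 0
s4 (pos 4,5,6,7): 0⊕0⊕1⊕1 = 0
Syndrome s4…s1 = 001 → error at position 1.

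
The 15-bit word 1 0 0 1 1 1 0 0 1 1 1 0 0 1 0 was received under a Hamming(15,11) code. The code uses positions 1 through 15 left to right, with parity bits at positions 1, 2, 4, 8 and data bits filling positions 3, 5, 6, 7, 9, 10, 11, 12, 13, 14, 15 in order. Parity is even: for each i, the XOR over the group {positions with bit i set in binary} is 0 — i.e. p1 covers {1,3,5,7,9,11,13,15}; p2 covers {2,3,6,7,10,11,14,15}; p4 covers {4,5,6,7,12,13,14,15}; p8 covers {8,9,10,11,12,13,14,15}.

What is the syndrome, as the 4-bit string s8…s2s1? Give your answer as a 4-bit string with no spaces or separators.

0000

s1 (pos 1,3,5,7,9,11,13,15): 1⊕0⊕1⊕0⊕1⊕1⊕0⊕0 = 0
s2 (pos 2,3,6,7,10,11,14,15): 0⊕0⊕1⊕0⊕1⊕1⊕1⊕0 = 0
s4 (pos 4,5,6,7,12,13,14,15): 1⊕1⊕1⊕0⊕0⊕0⊕1⊕0 = 0
s8 (pos 8,9,10,11,12,13,14,15): 0⊕1⊕1⊕1⊕0⊕0⊕1⊕0 = 0
Syndrome s8…s1 = 0000 → no error.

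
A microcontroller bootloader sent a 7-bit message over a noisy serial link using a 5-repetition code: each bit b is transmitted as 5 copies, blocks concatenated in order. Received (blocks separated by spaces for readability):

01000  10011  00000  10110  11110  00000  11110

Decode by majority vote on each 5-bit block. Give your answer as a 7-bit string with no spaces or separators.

Block 1 (01000): 1 one → 0
Block 2 (10011): 3 ones → 1
Block 3 (00000): 0 ones → 0
Block 4 (10110): 3 ones → 1
Block 5 (11110): 4 ones → 1
Block 6 (00000): 0 ones → 0
Block 7 (11110): 4 ones → 1

0101101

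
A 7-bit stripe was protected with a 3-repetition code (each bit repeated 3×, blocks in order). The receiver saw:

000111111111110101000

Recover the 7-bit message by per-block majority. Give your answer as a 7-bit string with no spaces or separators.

Block 1 (000): 0 ones → 0
Block 2 (111): 3 ones → 1
Block 3 (111): 3 ones → 1
Block 4 (111): 3 ones → 1
Block 5 (110): 2 ones → 1
Block 6 (101): 2 ones → 1
Block 7 (000): 0 ones → 0

0111110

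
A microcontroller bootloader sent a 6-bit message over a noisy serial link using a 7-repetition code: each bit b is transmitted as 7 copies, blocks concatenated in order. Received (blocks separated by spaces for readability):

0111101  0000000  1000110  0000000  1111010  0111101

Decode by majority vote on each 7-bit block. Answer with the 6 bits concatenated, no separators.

100011

Block 1 (0111101): 5 ones → 1
Block 2 (0000000): 0 ones → 0
Block 3 (1000110): 3 ones → 0
Block 4 (0000000): 0 ones → 0
Block 5 (1111010): 5 ones → 1
Block 6 (0111101): 5 ones → 1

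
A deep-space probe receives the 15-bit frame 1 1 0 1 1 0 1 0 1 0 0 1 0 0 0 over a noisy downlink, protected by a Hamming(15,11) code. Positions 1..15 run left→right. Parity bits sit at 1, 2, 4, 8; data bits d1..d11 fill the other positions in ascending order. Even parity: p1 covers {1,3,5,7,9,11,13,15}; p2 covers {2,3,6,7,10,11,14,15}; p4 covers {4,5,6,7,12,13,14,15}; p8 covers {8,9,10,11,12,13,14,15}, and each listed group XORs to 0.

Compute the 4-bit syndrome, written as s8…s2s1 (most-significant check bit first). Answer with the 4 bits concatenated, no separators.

s1 (pos 1,3,5,7,9,11,13,15): 1⊕0⊕1⊕1⊕1⊕0⊕0⊕0 = 0
s2 (pos 2,3,6,7,10,11,14,15): 1⊕0⊕0⊕1⊕0⊕0⊕0⊕0 = 0
s4 (pos 4,5,6,7,12,13,14,15): 1⊕1⊕0⊕1⊕1⊕0⊕0⊕0 = 0
s8 (pos 8,9,10,11,12,13,14,15): 0⊕1⊕0⊕0⊕1⊕0⊕0⊕0 = 0
Syndrome s8…s1 = 0000 → no error.

0000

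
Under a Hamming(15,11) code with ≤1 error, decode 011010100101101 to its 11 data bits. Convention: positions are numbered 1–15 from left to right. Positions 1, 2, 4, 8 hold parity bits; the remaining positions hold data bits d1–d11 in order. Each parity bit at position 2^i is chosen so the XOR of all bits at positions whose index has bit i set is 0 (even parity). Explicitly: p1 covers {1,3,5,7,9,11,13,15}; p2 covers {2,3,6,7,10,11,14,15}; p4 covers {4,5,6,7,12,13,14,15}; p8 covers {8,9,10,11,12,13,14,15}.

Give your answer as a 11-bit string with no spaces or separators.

11000101101

s1 (pos 1,3,5,7,9,11,13,15): 0⊕1⊕1⊕1⊕0⊕0⊕1⊕1 = 1
s2 (pos 2,3,6,7,10,11,14,15): 1⊕1⊕0⊕1⊕1⊕0⊕0⊕1 = 1
s4 (pos 4,5,6,7,12,13,14,15): 0⊕1⊕0⊕1⊕1⊕1⊕0⊕1 = 1
s8 (pos 8,9,10,11,12,13,14,15): 0⊕0⊕1⊕0⊕1⊕1⊕0⊕1 = 0
Syndrome s8…s1 = 0111 → error at position 7.
Flip position 7: 011010100101101 → 011010000101101
Read data bits from positions 3,5,6,7,9,10,11,12,13,14,15: 11000101101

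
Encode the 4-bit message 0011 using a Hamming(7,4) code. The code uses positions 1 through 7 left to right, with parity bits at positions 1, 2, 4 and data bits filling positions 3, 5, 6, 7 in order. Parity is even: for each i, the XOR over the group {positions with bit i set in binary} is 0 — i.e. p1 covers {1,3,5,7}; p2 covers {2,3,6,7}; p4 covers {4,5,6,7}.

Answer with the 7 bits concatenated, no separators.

1000011

Place data at non-parity positions: p1 p2 0 p4 0 1 1
p1 (pos 1,3,5,7): XOR of data positions = 0⊕0⊕1 = 1
p2 (pos 2,3,6,7): XOR of data positions = 0⊕1⊕1 = 0
p4 (pos 4,5,6,7): XOR of data positions = 0⊕1⊕1 = 0
Codeword: 1000011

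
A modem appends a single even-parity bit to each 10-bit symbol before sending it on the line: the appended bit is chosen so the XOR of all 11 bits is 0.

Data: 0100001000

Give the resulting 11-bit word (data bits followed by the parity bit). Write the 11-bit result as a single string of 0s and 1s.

01000010000

XOR of the 10 data bits: 0⊕1⊕0⊕0⊕0⊕0⊕1⊕0⊕0⊕0 = 0
Parity bit = 0 (so all 11 bits XOR to 0).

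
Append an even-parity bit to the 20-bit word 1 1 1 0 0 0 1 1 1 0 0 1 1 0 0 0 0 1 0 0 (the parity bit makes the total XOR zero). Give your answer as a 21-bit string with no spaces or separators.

111000111001100001001

XOR of the 20 data bits: 1⊕1⊕1⊕0⊕0⊕0⊕1⊕1⊕1⊕0⊕0⊕1⊕1⊕0⊕0⊕0⊕0⊕1⊕0⊕0 = 1
Parity bit = 1 (so all 21 bits XOR to 0).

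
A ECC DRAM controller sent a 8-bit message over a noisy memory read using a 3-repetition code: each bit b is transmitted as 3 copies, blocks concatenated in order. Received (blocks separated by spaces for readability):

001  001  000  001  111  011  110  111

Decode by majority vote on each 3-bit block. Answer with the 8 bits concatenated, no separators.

Block 1 (001): 1 one → 0
Block 2 (001): 1 one → 0
Block 3 (000): 0 ones → 0
Block 4 (001): 1 one → 0
Block 5 (111): 3 ones → 1
Block 6 (011): 2 ones → 1
Block 7 (110): 2 ones → 1
Block 8 (111): 3 ones → 1

00001111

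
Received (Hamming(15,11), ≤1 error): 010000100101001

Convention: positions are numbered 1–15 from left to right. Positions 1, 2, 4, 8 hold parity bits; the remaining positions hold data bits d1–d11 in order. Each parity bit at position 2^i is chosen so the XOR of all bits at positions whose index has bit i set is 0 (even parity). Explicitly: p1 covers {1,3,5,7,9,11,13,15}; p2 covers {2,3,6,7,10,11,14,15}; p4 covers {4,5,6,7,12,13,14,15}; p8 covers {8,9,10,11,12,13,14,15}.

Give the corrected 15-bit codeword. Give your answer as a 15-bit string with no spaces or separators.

010000100100001

s1 (pos 1,3,5,7,9,11,13,15): 0⊕0⊕0⊕1⊕0⊕0⊕0⊕1 = 0
s2 (pos 2,3,6,7,10,11,14,15): 1⊕0⊕0⊕1⊕1⊕0⊕0⊕1 = 0
s4 (pos 4,5,6,7,12,13,14,15): 0⊕0⊕0⊕1⊕1⊕0⊕0⊕1 = 1
s8 (pos 8,9,10,11,12,13,14,15): 0⊕0⊕1⊕0⊕1⊕0⊕0⊕1 = 1
Syndrome s8…s1 = 1100 → error at position 12.
Flip position 12: 010000100101001 → 010000100100001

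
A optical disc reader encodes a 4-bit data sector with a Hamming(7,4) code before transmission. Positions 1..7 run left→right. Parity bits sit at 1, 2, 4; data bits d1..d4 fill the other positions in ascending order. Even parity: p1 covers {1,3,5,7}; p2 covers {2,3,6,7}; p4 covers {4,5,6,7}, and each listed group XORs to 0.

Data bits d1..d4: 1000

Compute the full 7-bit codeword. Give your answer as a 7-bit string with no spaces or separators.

1110000

Place data at non-parity positions: p1 p2 1 p4 0 0 0
p1 (pos 1,3,5,7): XOR of data positions = 1⊕0⊕0 = 1
p2 (pos 2,3,6,7): XOR of data positions = 1⊕0⊕0 = 1
p4 (pos 4,5,6,7): XOR of data positions = 0⊕0⊕0 = 0
Codeword: 1110000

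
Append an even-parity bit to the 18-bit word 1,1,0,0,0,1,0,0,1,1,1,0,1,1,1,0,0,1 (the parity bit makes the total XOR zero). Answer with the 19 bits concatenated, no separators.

XOR of the 18 data bits: 1⊕1⊕0⊕0⊕0⊕1⊕0⊕0⊕1⊕1⊕1⊕0⊕1⊕1⊕1⊕0⊕0⊕1 = 0
Parity bit = 0 (so all 19 bits XOR to 0).

1100010011101110010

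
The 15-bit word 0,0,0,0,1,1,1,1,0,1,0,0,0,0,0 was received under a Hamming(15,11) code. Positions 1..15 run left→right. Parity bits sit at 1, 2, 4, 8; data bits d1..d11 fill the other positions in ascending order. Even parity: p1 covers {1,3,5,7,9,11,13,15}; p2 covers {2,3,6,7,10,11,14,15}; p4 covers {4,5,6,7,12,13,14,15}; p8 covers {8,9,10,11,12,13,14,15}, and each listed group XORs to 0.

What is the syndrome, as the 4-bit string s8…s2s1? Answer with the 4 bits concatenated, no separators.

0110

s1 (pos 1,3,5,7,9,11,13,15): 0⊕0⊕1⊕1⊕0⊕0⊕0⊕0 = 0
s2 (pos 2,3,6,7,10,11,14,15): 0⊕0⊕1⊕1⊕1⊕0⊕0⊕0 = 1
s4 (pos 4,5,6,7,12,13,14,15): 0⊕1⊕1⊕1⊕0⊕0⊕0⊕0 = 1
s8 (pos 8,9,10,11,12,13,14,15): 1⊕0⊕1⊕0⊕0⊕0⊕0⊕0 = 0
Syndrome s8…s1 = 0110 → error at position 6.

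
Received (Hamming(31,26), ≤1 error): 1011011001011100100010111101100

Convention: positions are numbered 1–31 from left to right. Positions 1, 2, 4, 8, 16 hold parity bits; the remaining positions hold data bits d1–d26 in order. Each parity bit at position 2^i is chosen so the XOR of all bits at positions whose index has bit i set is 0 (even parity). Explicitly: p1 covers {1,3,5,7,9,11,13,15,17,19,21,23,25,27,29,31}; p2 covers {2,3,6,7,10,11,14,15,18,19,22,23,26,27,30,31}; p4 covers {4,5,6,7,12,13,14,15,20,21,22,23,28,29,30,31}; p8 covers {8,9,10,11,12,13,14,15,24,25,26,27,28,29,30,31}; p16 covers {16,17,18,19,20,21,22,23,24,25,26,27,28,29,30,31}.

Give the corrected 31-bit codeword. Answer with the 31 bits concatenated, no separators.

s1 (pos 1,3,5,7,9,11,13,15,17,19,21,23,25,27,29,31): 1⊕1⊕0⊕1⊕0⊕0⊕1⊕0⊕1⊕0⊕1⊕1⊕1⊕0⊕1⊕0 = 1
s2 (pos 2,3,6,7,10,11,14,15,18,19,22,23,26,27,30,31): 0⊕1⊕1⊕1⊕1⊕0⊕1⊕0⊕0⊕0⊕0⊕1⊕1⊕0⊕0⊕0 = 1
s4 (pos 4,5,6,7,12,13,14,15,20,21,22,23,28,29,30,31): 1⊕0⊕1⊕1⊕1⊕1⊕1⊕0⊕0⊕1⊕0⊕1⊕1⊕1⊕0⊕0 = 0
s8 (pos 8,9,10,11,12,13,14,15,24,25,26,27,28,29,30,31): 0⊕0⊕1⊕0⊕1⊕1⊕1⊕0⊕1⊕1⊕1⊕0⊕1⊕1⊕0⊕0 = 1
s16 (pos 16,17,18,19,20,21,22,23,24,25,26,27,28,29,30,31): 0⊕1⊕0⊕0⊕0⊕1⊕0⊕1⊕1⊕1⊕1⊕0⊕1⊕1⊕0⊕0 = 0
Syndrome s16…s1 = 01011 → error at position 11.
Flip position 11: 1011011001011100100010111101100 → 1011011001111100100010111101100

1011011001111100100010111101100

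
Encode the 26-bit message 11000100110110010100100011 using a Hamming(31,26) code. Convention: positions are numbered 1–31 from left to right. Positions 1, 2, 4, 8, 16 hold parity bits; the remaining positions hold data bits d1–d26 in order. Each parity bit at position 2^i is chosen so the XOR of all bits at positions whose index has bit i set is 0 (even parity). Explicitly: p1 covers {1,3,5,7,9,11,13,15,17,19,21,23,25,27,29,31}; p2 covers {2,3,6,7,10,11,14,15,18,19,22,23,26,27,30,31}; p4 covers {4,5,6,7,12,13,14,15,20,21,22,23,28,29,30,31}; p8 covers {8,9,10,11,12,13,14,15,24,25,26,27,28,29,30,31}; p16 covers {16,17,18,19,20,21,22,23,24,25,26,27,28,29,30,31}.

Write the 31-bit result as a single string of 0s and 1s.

Place data at non-parity positions: p1 p2 1 p4 1 0 0 p8 0 1 0 0 1 1 0 p16 1 1 0 0 1 0 1 0 0 1 0 0 0 1 1
p1 (pos 1,3,5,7,9,11,13,15,17,19,21,23,25,27,29,31): XOR of data positions = 1⊕1⊕0⊕0⊕0⊕1⊕0⊕1⊕0⊕1⊕1⊕0⊕0⊕0⊕1 = 1
p2 (pos 2,3,6,7,10,11,14,15,18,19,22,23,26,27,30,31): XOR of data positions = 1⊕0⊕0⊕1⊕0⊕1⊕0⊕1⊕0⊕0⊕1⊕1⊕0⊕1⊕1 = 0
p4 (pos 4,5,6,7,12,13,14,15,20,21,22,23,28,29,30,31): XOR of data positions = 1⊕0⊕0⊕0⊕1⊕1⊕0⊕0⊕1⊕0⊕1⊕0⊕0⊕1⊕1 = 1
p8 (pos 8,9,10,11,12,13,14,15,24,25,26,27,28,29,30,31): XOR of data positions = 0⊕1⊕0⊕0⊕1⊕1⊕0⊕0⊕0⊕1⊕0⊕0⊕0⊕1⊕1 = 0
p16 (pos 16,17,18,19,20,21,22,23,24,25,26,27,28,29,30,31): XOR of data positions = 1⊕1⊕0⊕0⊕1⊕0⊕1⊕0⊕0⊕1⊕0⊕0⊕0⊕1⊕1 = 1
Codeword: 1011100001001101110010100100011

1011100001001101110010100100011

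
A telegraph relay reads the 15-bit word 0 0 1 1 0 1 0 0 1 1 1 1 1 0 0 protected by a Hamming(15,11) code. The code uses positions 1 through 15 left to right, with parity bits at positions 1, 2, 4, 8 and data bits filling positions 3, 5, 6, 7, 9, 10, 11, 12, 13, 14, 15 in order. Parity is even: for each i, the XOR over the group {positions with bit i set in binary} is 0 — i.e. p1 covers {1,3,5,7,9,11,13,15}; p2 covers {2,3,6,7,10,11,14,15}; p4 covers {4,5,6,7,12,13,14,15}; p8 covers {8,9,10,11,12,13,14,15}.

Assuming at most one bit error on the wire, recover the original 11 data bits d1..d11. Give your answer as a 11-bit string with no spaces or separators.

s1 (pos 1,3,5,7,9,11,13,15): 0⊕1⊕0⊕0⊕1⊕1⊕1⊕0 = 0
s2 (pos 2,3,6,7,10,11,14,15): 0⊕1⊕1⊕0⊕1⊕1⊕0⊕0 = 0
s4 (pos 4,5,6,7,12,13,14,15): 1⊕0⊕1⊕0⊕1⊕1⊕0⊕0 = 0
s8 (pos 8,9,10,11,12,13,14,15): 0⊕1⊕1⊕1⊕1⊕1⊕0⊕0 = 1
Syndrome s8…s1 = 1000 → error at position 8.
Flip position 8: 001101001111100 → 001101011111100
Read data bits from positions 3,5,6,7,9,10,11,12,13,14,15: 10101111100

10101111100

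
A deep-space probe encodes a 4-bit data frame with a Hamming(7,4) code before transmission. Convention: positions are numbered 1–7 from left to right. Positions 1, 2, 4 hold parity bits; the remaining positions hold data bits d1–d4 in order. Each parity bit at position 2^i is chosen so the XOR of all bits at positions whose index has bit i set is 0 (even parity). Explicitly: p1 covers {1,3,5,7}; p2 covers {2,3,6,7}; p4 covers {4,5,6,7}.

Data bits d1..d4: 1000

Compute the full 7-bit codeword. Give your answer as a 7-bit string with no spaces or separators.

Place data at non-parity positions: p1 p2 1 p4 0 0 0
p1 (pos 1,3,5,7): XOR of data positions = 1⊕0⊕0 = 1
p2 (pos 2,3,6,7): XOR of data positions = 1⊕0⊕0 = 1
p4 (pos 4,5,6,7): XOR of data positions = 0⊕0⊕0 = 0
Codeword: 1110000

1110000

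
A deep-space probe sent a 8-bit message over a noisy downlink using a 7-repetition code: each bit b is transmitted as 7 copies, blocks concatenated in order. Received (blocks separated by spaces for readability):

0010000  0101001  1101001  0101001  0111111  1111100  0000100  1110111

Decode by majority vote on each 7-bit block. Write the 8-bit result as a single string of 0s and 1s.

Block 1 (0010000): 1 one → 0
Block 2 (0101001): 3 ones → 0
Block 3 (1101001): 4 ones → 1
Block 4 (0101001): 3 ones → 0
Block 5 (0111111): 6 ones → 1
Block 6 (1111100): 5 ones → 1
Block 7 (0000100): 1 one → 0
Block 8 (1110111): 6 ones → 1

00101101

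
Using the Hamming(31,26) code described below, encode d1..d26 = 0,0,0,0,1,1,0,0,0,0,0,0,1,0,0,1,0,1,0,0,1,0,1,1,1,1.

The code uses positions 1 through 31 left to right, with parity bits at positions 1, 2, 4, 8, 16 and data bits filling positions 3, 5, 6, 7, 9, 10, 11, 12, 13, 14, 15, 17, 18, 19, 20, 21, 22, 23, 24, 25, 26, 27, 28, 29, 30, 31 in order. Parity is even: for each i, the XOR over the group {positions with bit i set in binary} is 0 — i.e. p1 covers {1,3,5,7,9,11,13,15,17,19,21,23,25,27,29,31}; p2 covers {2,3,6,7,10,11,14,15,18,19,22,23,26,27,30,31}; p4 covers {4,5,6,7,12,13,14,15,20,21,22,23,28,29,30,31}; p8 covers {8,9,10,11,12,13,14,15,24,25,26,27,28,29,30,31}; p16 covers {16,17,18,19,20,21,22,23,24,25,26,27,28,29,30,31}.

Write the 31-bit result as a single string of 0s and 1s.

1000000111000000010010100101111

Place data at non-parity positions: p1 p2 0 p4 0 0 0 p8 1 1 0 0 0 0 0 p16 0 1 0 0 1 0 1 0 0 1 0 1 1 1 1
p1 (pos 1,3,5,7,9,11,13,15,17,19,21,23,25,27,29,31): XOR of data positions = 0⊕0⊕0⊕1⊕0⊕0⊕0⊕0⊕0⊕1⊕1⊕0⊕0⊕1⊕1 = 1
p2 (pos 2,3,6,7,10,11,14,15,18,19,22,23,26,27,30,31): XOR of data positions = 0⊕0⊕0⊕1⊕0⊕0⊕0⊕1⊕0⊕0⊕1⊕1⊕0⊕1⊕1 = 0
p4 (pos 4,5,6,7,12,13,14,15,20,21,22,23,28,29,30,31): XOR of data positions = 0⊕0⊕0⊕0⊕0⊕0⊕0⊕0⊕1⊕0⊕1⊕1⊕1⊕1⊕1 = 0
p8 (pos 8,9,10,11,12,13,14,15,24,25,26,27,28,29,30,31): XOR of data positions = 1⊕1⊕0⊕0⊕0⊕0⊕0⊕0⊕0⊕1⊕0⊕1⊕1⊕1⊕1 = 1
p16 (pos 16,17,18,19,20,21,22,23,24,25,26,27,28,29,30,31): XOR of data positions = 0⊕1⊕0⊕0⊕1⊕0⊕1⊕0⊕0⊕1⊕0⊕1⊕1⊕1⊕1 = 0
Codeword: 1000000111000000010010100101111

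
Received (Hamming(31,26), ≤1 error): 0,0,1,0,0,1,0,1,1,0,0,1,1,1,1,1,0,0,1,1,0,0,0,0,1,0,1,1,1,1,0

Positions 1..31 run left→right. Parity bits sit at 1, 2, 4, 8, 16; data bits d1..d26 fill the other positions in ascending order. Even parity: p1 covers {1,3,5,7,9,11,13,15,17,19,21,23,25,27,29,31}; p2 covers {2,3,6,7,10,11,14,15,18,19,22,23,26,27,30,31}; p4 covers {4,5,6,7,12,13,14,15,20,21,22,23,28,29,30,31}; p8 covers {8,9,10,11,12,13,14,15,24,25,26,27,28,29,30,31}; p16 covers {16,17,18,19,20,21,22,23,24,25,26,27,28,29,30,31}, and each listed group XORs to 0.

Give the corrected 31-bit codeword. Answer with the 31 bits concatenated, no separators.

s1 (pos 1,3,5,7,9,11,13,15,17,19,21,23,25,27,29,31): 0⊕1⊕0⊕0⊕1⊕0⊕1⊕1⊕0⊕1⊕0⊕0⊕1⊕1⊕1⊕0 = 0
s2 (pos 2,3,6,7,10,11,14,15,18,19,22,23,26,27,30,31): 0⊕1⊕1⊕0⊕0⊕0⊕1⊕1⊕0⊕1⊕0⊕0⊕0⊕1⊕1⊕0 = 1
s4 (pos 4,5,6,7,12,13,14,15,20,21,22,23,28,29,30,31): 0⊕0⊕1⊕0⊕1⊕1⊕1⊕1⊕1⊕0⊕0⊕0⊕1⊕1⊕1⊕0 = 1
s8 (pos 8,9,10,11,12,13,14,15,24,25,26,27,28,29,30,31): 1⊕1⊕0⊕0⊕1⊕1⊕1⊕1⊕0⊕1⊕0⊕1⊕1⊕1⊕1⊕0 = 1
s16 (pos 16,17,18,19,20,21,22,23,24,25,26,27,28,29,30,31): 1⊕0⊕0⊕1⊕1⊕0⊕0⊕0⊕0⊕1⊕0⊕1⊕1⊕1⊕1⊕0 = 0
Syndrome s16…s1 = 01110 → error at position 14.
Flip position 14: 0010010110011111001100001011110 → 0010010110011011001100001011110

0010010110011011001100001011110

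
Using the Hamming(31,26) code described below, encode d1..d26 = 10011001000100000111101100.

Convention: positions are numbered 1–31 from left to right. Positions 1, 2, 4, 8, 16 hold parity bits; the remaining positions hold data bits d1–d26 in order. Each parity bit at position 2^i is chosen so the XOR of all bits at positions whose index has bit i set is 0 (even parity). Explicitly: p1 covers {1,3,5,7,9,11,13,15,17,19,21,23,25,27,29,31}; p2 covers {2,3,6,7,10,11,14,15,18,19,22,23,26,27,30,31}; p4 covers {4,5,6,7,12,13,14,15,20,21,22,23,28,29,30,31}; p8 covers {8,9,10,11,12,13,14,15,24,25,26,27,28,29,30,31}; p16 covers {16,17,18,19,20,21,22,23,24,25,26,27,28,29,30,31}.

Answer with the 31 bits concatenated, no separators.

1011001110010001100000111101100

Place data at non-parity positions: p1 p2 1 p4 0 0 1 p8 1 0 0 1 0 0 0 p16 1 0 0 0 0 0 1 1 1 1 0 1 1 0 0
p1 (pos 1,3,5,7,9,11,13,15,17,19,21,23,25,27,29,31): XOR of data positions = 1⊕0⊕1⊕1⊕0⊕0⊕0⊕1⊕0⊕0⊕1⊕1⊕0⊕1⊕0 = 1
p2 (pos 2,3,6,7,10,11,14,15,18,19,22,23,26,27,30,31): XOR of data positions = 1⊕0⊕1⊕0⊕0⊕0⊕0⊕0⊕0⊕0⊕1⊕1⊕0⊕0⊕0 = 0
p4 (pos 4,5,6,7,12,13,14,15,20,21,22,23,28,29,30,31): XOR of data positions = 0⊕0⊕1⊕1⊕0⊕0⊕0⊕0⊕0⊕0⊕1⊕1⊕1⊕0⊕0 = 1
p8 (pos 8,9,10,11,12,13,14,15,24,25,26,27,28,29,30,31): XOR of data positions = 1⊕0⊕0⊕1⊕0⊕0⊕0⊕1⊕1⊕1⊕0⊕1⊕1⊕0⊕0 = 1
p16 (pos 16,17,18,19,20,21,22,23,24,25,26,27,28,29,30,31): XOR of data positions = 1⊕0⊕0⊕0⊕0⊕0⊕1⊕1⊕1⊕1⊕0⊕1⊕1⊕0⊕0 = 1
Codeword: 1011001110010001100000111101100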